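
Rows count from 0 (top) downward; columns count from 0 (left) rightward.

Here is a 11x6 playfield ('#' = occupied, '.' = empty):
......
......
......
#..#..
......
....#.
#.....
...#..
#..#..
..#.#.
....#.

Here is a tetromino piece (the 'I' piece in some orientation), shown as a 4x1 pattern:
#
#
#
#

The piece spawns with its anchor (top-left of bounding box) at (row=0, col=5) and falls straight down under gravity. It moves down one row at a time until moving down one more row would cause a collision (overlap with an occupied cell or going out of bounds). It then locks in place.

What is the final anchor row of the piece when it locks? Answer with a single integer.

Answer: 7

Derivation:
Spawn at (row=0, col=5). Try each row:
  row 0: fits
  row 1: fits
  row 2: fits
  row 3: fits
  row 4: fits
  row 5: fits
  row 6: fits
  row 7: fits
  row 8: blocked -> lock at row 7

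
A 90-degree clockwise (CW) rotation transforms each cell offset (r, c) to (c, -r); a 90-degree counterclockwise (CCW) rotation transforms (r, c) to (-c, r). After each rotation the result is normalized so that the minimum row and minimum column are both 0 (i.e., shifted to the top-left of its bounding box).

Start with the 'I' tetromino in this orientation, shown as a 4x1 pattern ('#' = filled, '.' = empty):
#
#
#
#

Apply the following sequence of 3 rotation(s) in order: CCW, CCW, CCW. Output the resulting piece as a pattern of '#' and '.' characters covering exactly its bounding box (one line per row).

Answer: ####

Derivation:
Start:
#
#
#
#
After rotation 1 (CCW):
####
After rotation 2 (CCW):
#
#
#
#
After rotation 3 (CCW):
####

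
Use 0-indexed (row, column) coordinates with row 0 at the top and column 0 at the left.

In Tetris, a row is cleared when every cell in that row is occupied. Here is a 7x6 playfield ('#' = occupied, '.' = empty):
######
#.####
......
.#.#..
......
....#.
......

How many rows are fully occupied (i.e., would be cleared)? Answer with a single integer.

Answer: 1

Derivation:
Check each row:
  row 0: 0 empty cells -> FULL (clear)
  row 1: 1 empty cell -> not full
  row 2: 6 empty cells -> not full
  row 3: 4 empty cells -> not full
  row 4: 6 empty cells -> not full
  row 5: 5 empty cells -> not full
  row 6: 6 empty cells -> not full
Total rows cleared: 1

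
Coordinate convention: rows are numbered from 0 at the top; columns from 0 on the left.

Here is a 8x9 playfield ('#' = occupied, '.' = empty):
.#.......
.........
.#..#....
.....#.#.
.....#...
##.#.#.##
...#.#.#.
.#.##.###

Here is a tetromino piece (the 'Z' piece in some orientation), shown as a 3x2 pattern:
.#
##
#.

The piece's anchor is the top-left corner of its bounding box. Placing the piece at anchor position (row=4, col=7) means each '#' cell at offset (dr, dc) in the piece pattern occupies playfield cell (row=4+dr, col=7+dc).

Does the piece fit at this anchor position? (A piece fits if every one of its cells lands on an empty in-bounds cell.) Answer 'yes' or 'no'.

Answer: no

Derivation:
Check each piece cell at anchor (4, 7):
  offset (0,1) -> (4,8): empty -> OK
  offset (1,0) -> (5,7): occupied ('#') -> FAIL
  offset (1,1) -> (5,8): occupied ('#') -> FAIL
  offset (2,0) -> (6,7): occupied ('#') -> FAIL
All cells valid: no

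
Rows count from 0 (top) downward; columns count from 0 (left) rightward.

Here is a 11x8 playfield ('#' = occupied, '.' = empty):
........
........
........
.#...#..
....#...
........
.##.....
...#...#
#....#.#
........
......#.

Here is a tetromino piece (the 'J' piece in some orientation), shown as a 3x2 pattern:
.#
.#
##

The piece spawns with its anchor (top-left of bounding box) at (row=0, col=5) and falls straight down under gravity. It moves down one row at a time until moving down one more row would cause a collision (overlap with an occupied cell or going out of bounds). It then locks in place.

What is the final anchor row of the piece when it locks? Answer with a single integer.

Answer: 0

Derivation:
Spawn at (row=0, col=5). Try each row:
  row 0: fits
  row 1: blocked -> lock at row 0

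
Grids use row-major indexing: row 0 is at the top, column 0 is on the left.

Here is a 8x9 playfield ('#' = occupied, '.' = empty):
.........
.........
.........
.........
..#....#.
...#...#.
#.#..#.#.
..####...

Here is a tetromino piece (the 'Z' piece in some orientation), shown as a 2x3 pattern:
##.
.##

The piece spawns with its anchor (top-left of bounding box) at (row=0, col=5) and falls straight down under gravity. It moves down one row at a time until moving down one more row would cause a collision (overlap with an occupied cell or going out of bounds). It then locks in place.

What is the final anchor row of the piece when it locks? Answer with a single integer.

Answer: 2

Derivation:
Spawn at (row=0, col=5). Try each row:
  row 0: fits
  row 1: fits
  row 2: fits
  row 3: blocked -> lock at row 2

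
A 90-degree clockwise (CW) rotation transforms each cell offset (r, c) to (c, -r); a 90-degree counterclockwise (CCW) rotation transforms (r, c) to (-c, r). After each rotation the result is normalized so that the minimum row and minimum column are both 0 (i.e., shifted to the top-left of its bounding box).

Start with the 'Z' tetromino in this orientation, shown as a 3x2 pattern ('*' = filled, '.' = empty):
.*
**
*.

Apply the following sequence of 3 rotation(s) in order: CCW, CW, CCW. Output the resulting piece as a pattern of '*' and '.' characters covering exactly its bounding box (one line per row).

Start:
.*
**
*.
After rotation 1 (CCW):
**.
.**
After rotation 2 (CW):
.*
**
*.
After rotation 3 (CCW):
**.
.**

Answer: **.
.**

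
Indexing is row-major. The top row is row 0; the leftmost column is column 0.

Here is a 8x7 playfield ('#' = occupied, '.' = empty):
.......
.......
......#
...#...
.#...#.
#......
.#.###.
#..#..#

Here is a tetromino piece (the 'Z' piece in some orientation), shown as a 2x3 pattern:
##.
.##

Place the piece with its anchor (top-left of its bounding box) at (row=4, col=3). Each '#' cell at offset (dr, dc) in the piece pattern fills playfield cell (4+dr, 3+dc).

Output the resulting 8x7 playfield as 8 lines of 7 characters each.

Fill (4+0,3+0) = (4,3)
Fill (4+0,3+1) = (4,4)
Fill (4+1,3+1) = (5,4)
Fill (4+1,3+2) = (5,5)

Answer: .......
.......
......#
...#...
.#.###.
#...##.
.#.###.
#..#..#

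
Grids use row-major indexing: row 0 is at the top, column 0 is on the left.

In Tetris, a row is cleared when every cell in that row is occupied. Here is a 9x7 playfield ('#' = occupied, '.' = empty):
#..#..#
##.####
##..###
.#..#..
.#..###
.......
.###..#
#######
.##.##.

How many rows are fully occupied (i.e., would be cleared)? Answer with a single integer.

Answer: 1

Derivation:
Check each row:
  row 0: 4 empty cells -> not full
  row 1: 1 empty cell -> not full
  row 2: 2 empty cells -> not full
  row 3: 5 empty cells -> not full
  row 4: 3 empty cells -> not full
  row 5: 7 empty cells -> not full
  row 6: 3 empty cells -> not full
  row 7: 0 empty cells -> FULL (clear)
  row 8: 3 empty cells -> not full
Total rows cleared: 1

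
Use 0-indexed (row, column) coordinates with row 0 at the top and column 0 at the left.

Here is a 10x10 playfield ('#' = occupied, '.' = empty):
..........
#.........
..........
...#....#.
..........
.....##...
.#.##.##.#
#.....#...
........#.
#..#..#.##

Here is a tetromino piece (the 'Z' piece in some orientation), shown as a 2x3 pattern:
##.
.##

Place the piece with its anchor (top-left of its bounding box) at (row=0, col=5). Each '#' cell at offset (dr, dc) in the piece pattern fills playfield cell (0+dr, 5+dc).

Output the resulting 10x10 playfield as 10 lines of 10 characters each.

Answer: .....##...
#.....##..
..........
...#....#.
..........
.....##...
.#.##.##.#
#.....#...
........#.
#..#..#.##

Derivation:
Fill (0+0,5+0) = (0,5)
Fill (0+0,5+1) = (0,6)
Fill (0+1,5+1) = (1,6)
Fill (0+1,5+2) = (1,7)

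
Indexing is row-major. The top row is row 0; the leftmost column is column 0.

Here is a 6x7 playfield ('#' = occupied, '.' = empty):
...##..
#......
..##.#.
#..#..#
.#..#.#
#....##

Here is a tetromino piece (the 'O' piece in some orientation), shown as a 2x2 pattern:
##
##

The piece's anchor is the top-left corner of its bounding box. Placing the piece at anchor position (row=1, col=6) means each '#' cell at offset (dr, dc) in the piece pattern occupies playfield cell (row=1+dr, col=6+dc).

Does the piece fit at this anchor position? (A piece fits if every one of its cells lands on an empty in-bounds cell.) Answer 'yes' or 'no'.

Check each piece cell at anchor (1, 6):
  offset (0,0) -> (1,6): empty -> OK
  offset (0,1) -> (1,7): out of bounds -> FAIL
  offset (1,0) -> (2,6): empty -> OK
  offset (1,1) -> (2,7): out of bounds -> FAIL
All cells valid: no

Answer: no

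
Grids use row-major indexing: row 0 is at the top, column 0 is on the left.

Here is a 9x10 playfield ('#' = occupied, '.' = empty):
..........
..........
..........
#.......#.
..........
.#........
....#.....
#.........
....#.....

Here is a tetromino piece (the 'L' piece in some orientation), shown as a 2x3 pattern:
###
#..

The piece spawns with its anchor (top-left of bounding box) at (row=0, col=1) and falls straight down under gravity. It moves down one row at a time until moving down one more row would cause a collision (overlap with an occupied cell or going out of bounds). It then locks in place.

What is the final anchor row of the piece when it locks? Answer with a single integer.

Answer: 3

Derivation:
Spawn at (row=0, col=1). Try each row:
  row 0: fits
  row 1: fits
  row 2: fits
  row 3: fits
  row 4: blocked -> lock at row 3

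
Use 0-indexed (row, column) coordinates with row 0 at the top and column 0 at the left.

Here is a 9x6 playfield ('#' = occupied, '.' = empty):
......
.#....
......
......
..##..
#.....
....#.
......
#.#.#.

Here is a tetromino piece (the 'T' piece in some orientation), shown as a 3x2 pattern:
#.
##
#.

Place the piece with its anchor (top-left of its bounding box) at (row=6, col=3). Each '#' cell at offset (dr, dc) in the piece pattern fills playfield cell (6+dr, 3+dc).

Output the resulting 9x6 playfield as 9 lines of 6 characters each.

Fill (6+0,3+0) = (6,3)
Fill (6+1,3+0) = (7,3)
Fill (6+1,3+1) = (7,4)
Fill (6+2,3+0) = (8,3)

Answer: ......
.#....
......
......
..##..
#.....
...##.
...##.
#.###.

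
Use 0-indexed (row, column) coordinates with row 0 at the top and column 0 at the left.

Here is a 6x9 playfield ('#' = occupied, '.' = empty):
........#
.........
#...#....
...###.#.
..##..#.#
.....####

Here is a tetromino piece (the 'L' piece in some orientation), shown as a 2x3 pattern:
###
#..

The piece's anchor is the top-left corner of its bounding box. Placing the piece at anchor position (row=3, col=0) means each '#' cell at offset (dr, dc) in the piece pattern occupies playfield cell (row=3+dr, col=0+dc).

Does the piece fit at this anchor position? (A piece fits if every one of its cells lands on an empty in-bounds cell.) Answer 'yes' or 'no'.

Answer: yes

Derivation:
Check each piece cell at anchor (3, 0):
  offset (0,0) -> (3,0): empty -> OK
  offset (0,1) -> (3,1): empty -> OK
  offset (0,2) -> (3,2): empty -> OK
  offset (1,0) -> (4,0): empty -> OK
All cells valid: yes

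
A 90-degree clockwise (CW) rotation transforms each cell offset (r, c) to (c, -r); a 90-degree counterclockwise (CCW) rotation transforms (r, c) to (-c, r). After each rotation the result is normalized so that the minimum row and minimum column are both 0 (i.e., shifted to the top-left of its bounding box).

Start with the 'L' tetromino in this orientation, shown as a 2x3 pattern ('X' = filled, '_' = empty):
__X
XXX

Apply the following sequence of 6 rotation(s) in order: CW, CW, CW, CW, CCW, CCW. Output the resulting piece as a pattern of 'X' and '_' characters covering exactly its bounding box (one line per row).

Start:
__X
XXX
After rotation 1 (CW):
X_
X_
XX
After rotation 2 (CW):
XXX
X__
After rotation 3 (CW):
XX
_X
_X
After rotation 4 (CW):
__X
XXX
After rotation 5 (CCW):
XX
_X
_X
After rotation 6 (CCW):
XXX
X__

Answer: XXX
X__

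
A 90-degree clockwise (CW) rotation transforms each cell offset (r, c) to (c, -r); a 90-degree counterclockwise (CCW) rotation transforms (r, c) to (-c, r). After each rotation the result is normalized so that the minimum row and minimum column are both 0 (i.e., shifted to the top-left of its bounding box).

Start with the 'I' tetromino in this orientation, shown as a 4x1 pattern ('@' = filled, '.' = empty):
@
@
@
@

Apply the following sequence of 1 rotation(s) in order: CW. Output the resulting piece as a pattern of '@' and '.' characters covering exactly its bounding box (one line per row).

Start:
@
@
@
@
After rotation 1 (CW):
@@@@

Answer: @@@@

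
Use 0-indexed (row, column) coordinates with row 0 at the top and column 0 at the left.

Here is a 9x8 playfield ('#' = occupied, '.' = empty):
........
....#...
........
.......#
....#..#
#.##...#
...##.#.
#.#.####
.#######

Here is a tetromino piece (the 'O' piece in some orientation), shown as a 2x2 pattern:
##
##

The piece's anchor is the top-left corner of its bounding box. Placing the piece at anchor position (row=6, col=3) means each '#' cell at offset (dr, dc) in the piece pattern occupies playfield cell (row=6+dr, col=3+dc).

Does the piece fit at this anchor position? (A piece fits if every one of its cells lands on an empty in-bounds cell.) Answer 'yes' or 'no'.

Answer: no

Derivation:
Check each piece cell at anchor (6, 3):
  offset (0,0) -> (6,3): occupied ('#') -> FAIL
  offset (0,1) -> (6,4): occupied ('#') -> FAIL
  offset (1,0) -> (7,3): empty -> OK
  offset (1,1) -> (7,4): occupied ('#') -> FAIL
All cells valid: no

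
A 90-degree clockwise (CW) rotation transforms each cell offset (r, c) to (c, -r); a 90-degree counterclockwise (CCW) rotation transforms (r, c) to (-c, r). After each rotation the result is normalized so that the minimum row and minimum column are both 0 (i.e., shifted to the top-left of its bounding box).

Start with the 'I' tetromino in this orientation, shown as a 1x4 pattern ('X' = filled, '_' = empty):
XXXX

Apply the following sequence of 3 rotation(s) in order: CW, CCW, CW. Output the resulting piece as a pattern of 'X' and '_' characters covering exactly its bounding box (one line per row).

Start:
XXXX
After rotation 1 (CW):
X
X
X
X
After rotation 2 (CCW):
XXXX
After rotation 3 (CW):
X
X
X
X

Answer: X
X
X
X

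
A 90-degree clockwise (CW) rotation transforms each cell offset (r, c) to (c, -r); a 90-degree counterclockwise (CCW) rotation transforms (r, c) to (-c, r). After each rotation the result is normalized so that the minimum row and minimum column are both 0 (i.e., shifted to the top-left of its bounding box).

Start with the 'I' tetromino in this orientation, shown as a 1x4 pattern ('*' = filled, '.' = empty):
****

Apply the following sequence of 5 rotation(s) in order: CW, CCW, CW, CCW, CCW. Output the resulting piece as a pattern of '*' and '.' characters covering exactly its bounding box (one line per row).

Answer: *
*
*
*

Derivation:
Start:
****
After rotation 1 (CW):
*
*
*
*
After rotation 2 (CCW):
****
After rotation 3 (CW):
*
*
*
*
After rotation 4 (CCW):
****
After rotation 5 (CCW):
*
*
*
*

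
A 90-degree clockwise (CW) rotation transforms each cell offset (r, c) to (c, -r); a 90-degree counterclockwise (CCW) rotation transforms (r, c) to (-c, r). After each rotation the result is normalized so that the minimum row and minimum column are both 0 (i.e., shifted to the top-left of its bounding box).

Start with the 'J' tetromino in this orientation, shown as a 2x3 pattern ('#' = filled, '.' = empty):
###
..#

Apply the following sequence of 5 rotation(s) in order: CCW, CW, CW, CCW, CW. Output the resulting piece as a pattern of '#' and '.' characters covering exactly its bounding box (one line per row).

Start:
###
..#
After rotation 1 (CCW):
##
#.
#.
After rotation 2 (CW):
###
..#
After rotation 3 (CW):
.#
.#
##
After rotation 4 (CCW):
###
..#
After rotation 5 (CW):
.#
.#
##

Answer: .#
.#
##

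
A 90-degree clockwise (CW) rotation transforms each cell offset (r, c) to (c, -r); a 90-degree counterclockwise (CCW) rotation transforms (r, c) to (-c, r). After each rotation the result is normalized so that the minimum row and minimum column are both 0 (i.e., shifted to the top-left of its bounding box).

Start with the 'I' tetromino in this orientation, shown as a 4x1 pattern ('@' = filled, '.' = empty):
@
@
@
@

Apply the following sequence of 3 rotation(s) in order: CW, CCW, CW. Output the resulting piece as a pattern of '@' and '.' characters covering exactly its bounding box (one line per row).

Start:
@
@
@
@
After rotation 1 (CW):
@@@@
After rotation 2 (CCW):
@
@
@
@
After rotation 3 (CW):
@@@@

Answer: @@@@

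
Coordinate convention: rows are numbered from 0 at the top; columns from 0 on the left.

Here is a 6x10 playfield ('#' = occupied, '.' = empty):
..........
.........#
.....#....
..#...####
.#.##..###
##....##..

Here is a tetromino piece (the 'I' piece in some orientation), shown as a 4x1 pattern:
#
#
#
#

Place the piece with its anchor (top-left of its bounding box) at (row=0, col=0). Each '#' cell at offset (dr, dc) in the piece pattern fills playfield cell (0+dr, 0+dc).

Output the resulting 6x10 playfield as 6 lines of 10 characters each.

Fill (0+0,0+0) = (0,0)
Fill (0+1,0+0) = (1,0)
Fill (0+2,0+0) = (2,0)
Fill (0+3,0+0) = (3,0)

Answer: #.........
#........#
#....#....
#.#...####
.#.##..###
##....##..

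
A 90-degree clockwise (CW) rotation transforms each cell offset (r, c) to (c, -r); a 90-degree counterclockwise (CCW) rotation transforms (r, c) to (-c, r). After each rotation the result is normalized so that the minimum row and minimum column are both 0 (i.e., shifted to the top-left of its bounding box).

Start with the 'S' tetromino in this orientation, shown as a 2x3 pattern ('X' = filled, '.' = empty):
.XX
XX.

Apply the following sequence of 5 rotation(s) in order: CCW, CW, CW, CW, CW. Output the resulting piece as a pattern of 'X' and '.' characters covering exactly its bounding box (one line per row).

Start:
.XX
XX.
After rotation 1 (CCW):
X.
XX
.X
After rotation 2 (CW):
.XX
XX.
After rotation 3 (CW):
X.
XX
.X
After rotation 4 (CW):
.XX
XX.
After rotation 5 (CW):
X.
XX
.X

Answer: X.
XX
.X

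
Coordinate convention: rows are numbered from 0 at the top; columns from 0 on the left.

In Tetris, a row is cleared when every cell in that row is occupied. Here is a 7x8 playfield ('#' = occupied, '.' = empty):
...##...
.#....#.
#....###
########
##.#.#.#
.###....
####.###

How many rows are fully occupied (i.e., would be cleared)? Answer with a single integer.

Answer: 1

Derivation:
Check each row:
  row 0: 6 empty cells -> not full
  row 1: 6 empty cells -> not full
  row 2: 4 empty cells -> not full
  row 3: 0 empty cells -> FULL (clear)
  row 4: 3 empty cells -> not full
  row 5: 5 empty cells -> not full
  row 6: 1 empty cell -> not full
Total rows cleared: 1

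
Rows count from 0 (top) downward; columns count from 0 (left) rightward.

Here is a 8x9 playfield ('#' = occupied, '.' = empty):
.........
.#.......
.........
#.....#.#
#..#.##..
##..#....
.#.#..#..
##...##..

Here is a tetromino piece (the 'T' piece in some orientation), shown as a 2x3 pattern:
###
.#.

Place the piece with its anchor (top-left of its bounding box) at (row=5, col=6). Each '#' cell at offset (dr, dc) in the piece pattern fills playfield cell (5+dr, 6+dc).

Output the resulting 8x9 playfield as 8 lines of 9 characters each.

Fill (5+0,6+0) = (5,6)
Fill (5+0,6+1) = (5,7)
Fill (5+0,6+2) = (5,8)
Fill (5+1,6+1) = (6,7)

Answer: .........
.#.......
.........
#.....#.#
#..#.##..
##..#.###
.#.#..##.
##...##..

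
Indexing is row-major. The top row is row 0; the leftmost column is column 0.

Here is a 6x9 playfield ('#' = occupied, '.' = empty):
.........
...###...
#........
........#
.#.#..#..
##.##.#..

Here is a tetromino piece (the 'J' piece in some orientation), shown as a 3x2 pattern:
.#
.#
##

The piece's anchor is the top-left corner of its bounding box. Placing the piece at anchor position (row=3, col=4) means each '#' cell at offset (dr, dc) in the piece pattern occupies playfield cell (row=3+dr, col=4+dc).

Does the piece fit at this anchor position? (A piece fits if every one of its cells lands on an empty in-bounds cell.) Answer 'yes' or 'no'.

Answer: no

Derivation:
Check each piece cell at anchor (3, 4):
  offset (0,1) -> (3,5): empty -> OK
  offset (1,1) -> (4,5): empty -> OK
  offset (2,0) -> (5,4): occupied ('#') -> FAIL
  offset (2,1) -> (5,5): empty -> OK
All cells valid: no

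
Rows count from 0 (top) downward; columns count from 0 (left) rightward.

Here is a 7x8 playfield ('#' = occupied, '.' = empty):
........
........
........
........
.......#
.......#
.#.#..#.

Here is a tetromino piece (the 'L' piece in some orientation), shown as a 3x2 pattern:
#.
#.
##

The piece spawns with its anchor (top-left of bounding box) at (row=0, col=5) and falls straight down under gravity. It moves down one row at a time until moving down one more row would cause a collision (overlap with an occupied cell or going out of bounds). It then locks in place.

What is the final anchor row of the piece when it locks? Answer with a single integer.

Answer: 3

Derivation:
Spawn at (row=0, col=5). Try each row:
  row 0: fits
  row 1: fits
  row 2: fits
  row 3: fits
  row 4: blocked -> lock at row 3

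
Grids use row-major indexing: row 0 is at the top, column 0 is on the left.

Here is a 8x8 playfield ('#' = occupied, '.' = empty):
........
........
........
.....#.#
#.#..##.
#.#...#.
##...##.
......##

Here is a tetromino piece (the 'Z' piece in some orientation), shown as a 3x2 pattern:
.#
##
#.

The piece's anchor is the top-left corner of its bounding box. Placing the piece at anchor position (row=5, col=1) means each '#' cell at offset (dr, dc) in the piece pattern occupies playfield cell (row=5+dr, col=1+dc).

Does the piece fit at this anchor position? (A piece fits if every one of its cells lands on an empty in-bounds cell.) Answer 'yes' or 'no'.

Answer: no

Derivation:
Check each piece cell at anchor (5, 1):
  offset (0,1) -> (5,2): occupied ('#') -> FAIL
  offset (1,0) -> (6,1): occupied ('#') -> FAIL
  offset (1,1) -> (6,2): empty -> OK
  offset (2,0) -> (7,1): empty -> OK
All cells valid: no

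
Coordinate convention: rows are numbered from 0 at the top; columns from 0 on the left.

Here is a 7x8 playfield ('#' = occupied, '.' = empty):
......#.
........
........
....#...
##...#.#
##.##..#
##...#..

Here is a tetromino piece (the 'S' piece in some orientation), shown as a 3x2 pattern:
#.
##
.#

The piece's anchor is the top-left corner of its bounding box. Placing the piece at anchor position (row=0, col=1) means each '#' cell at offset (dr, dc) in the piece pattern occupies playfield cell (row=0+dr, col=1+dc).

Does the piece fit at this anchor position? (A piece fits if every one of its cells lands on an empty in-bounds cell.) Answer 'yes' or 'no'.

Check each piece cell at anchor (0, 1):
  offset (0,0) -> (0,1): empty -> OK
  offset (1,0) -> (1,1): empty -> OK
  offset (1,1) -> (1,2): empty -> OK
  offset (2,1) -> (2,2): empty -> OK
All cells valid: yes

Answer: yes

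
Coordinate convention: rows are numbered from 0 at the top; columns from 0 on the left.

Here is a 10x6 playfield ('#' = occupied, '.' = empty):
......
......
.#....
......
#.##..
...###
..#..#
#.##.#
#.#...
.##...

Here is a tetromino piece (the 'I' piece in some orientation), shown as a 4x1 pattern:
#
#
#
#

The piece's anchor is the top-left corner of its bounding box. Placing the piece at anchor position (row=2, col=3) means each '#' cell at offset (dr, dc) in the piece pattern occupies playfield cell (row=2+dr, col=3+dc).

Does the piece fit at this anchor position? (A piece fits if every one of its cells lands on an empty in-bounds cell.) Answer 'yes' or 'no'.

Answer: no

Derivation:
Check each piece cell at anchor (2, 3):
  offset (0,0) -> (2,3): empty -> OK
  offset (1,0) -> (3,3): empty -> OK
  offset (2,0) -> (4,3): occupied ('#') -> FAIL
  offset (3,0) -> (5,3): occupied ('#') -> FAIL
All cells valid: no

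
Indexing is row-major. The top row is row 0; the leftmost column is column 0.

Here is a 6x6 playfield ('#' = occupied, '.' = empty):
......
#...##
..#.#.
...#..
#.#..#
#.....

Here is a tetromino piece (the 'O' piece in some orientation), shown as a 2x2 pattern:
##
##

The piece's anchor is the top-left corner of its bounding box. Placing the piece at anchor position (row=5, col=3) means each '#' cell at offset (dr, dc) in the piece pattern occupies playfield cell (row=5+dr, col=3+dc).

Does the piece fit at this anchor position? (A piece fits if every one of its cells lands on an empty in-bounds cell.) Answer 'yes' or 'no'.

Check each piece cell at anchor (5, 3):
  offset (0,0) -> (5,3): empty -> OK
  offset (0,1) -> (5,4): empty -> OK
  offset (1,0) -> (6,3): out of bounds -> FAIL
  offset (1,1) -> (6,4): out of bounds -> FAIL
All cells valid: no

Answer: no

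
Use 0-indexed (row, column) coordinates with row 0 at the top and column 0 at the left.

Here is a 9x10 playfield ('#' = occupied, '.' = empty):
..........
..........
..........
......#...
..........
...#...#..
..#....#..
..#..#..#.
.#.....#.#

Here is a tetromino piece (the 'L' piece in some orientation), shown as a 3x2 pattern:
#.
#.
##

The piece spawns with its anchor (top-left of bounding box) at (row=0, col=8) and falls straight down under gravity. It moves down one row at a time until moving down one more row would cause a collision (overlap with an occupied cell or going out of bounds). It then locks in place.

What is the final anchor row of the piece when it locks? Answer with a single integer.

Spawn at (row=0, col=8). Try each row:
  row 0: fits
  row 1: fits
  row 2: fits
  row 3: fits
  row 4: fits
  row 5: blocked -> lock at row 4

Answer: 4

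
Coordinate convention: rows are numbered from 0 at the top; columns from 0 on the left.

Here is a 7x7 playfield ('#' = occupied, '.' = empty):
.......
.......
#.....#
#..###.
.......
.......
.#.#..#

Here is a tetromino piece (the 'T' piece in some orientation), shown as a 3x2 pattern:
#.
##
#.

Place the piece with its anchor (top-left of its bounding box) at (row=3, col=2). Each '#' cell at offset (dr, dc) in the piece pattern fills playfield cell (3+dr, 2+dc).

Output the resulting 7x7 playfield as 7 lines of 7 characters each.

Answer: .......
.......
#.....#
#.####.
..##...
..#....
.#.#..#

Derivation:
Fill (3+0,2+0) = (3,2)
Fill (3+1,2+0) = (4,2)
Fill (3+1,2+1) = (4,3)
Fill (3+2,2+0) = (5,2)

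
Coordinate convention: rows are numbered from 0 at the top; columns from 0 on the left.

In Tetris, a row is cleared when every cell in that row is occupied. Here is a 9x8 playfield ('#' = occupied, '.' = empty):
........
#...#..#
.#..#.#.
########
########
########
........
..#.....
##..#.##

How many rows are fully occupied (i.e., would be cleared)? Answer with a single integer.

Answer: 3

Derivation:
Check each row:
  row 0: 8 empty cells -> not full
  row 1: 5 empty cells -> not full
  row 2: 5 empty cells -> not full
  row 3: 0 empty cells -> FULL (clear)
  row 4: 0 empty cells -> FULL (clear)
  row 5: 0 empty cells -> FULL (clear)
  row 6: 8 empty cells -> not full
  row 7: 7 empty cells -> not full
  row 8: 3 empty cells -> not full
Total rows cleared: 3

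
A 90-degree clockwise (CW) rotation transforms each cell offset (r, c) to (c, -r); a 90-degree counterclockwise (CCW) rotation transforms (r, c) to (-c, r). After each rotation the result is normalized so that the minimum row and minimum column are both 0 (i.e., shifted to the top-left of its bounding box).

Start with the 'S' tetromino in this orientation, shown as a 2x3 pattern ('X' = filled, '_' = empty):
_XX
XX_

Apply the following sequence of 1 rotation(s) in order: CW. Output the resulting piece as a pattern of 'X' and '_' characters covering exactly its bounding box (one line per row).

Answer: X_
XX
_X

Derivation:
Start:
_XX
XX_
After rotation 1 (CW):
X_
XX
_X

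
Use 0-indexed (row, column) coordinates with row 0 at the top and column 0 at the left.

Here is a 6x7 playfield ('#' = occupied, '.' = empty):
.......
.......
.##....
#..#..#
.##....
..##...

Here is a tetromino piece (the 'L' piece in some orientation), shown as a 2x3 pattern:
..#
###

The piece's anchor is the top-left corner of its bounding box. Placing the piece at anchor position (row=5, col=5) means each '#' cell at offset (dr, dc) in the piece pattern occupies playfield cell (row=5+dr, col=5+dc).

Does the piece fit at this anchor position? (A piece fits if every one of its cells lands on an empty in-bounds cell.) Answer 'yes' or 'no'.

Check each piece cell at anchor (5, 5):
  offset (0,2) -> (5,7): out of bounds -> FAIL
  offset (1,0) -> (6,5): out of bounds -> FAIL
  offset (1,1) -> (6,6): out of bounds -> FAIL
  offset (1,2) -> (6,7): out of bounds -> FAIL
All cells valid: no

Answer: no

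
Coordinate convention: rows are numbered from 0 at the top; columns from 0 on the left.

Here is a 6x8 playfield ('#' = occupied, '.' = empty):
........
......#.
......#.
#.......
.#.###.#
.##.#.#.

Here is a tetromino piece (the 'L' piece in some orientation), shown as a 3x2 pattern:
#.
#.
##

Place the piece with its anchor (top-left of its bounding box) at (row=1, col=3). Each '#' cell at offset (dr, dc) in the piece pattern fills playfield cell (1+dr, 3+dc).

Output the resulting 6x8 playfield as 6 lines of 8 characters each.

Fill (1+0,3+0) = (1,3)
Fill (1+1,3+0) = (2,3)
Fill (1+2,3+0) = (3,3)
Fill (1+2,3+1) = (3,4)

Answer: ........
...#..#.
...#..#.
#..##...
.#.###.#
.##.#.#.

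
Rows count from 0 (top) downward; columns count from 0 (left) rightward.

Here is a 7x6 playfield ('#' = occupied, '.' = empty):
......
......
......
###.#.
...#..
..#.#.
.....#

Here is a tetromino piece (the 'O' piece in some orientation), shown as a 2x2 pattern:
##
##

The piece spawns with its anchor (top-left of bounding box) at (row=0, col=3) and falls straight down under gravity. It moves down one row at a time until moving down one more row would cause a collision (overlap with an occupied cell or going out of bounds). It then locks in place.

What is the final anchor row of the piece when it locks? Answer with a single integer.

Answer: 1

Derivation:
Spawn at (row=0, col=3). Try each row:
  row 0: fits
  row 1: fits
  row 2: blocked -> lock at row 1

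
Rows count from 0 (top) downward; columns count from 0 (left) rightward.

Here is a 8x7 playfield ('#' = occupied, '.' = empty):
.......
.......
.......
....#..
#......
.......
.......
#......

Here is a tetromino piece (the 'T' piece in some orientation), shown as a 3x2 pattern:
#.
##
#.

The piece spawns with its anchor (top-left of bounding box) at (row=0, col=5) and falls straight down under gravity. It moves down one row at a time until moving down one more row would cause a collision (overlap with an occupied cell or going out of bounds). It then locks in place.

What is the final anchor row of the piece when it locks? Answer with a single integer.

Spawn at (row=0, col=5). Try each row:
  row 0: fits
  row 1: fits
  row 2: fits
  row 3: fits
  row 4: fits
  row 5: fits
  row 6: blocked -> lock at row 5

Answer: 5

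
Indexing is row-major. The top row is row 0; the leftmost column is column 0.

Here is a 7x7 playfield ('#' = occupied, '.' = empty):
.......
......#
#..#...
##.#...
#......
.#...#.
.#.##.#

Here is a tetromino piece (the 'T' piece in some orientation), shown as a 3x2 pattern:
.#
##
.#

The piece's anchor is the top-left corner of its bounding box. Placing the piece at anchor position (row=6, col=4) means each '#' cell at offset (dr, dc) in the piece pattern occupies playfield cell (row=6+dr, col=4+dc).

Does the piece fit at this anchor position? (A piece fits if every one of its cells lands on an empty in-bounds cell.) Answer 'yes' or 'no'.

Answer: no

Derivation:
Check each piece cell at anchor (6, 4):
  offset (0,1) -> (6,5): empty -> OK
  offset (1,0) -> (7,4): out of bounds -> FAIL
  offset (1,1) -> (7,5): out of bounds -> FAIL
  offset (2,1) -> (8,5): out of bounds -> FAIL
All cells valid: no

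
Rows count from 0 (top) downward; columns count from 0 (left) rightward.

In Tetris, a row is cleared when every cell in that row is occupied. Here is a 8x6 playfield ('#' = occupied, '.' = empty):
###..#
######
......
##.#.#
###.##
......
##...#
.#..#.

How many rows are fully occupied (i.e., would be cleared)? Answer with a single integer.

Check each row:
  row 0: 2 empty cells -> not full
  row 1: 0 empty cells -> FULL (clear)
  row 2: 6 empty cells -> not full
  row 3: 2 empty cells -> not full
  row 4: 1 empty cell -> not full
  row 5: 6 empty cells -> not full
  row 6: 3 empty cells -> not full
  row 7: 4 empty cells -> not full
Total rows cleared: 1

Answer: 1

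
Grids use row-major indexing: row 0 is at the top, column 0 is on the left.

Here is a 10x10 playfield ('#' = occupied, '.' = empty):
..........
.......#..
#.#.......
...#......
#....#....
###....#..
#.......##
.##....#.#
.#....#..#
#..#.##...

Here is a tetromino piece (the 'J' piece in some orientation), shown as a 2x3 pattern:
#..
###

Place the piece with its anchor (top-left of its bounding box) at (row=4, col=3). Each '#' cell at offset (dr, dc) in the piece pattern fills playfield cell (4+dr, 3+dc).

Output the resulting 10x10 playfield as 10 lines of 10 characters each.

Answer: ..........
.......#..
#.#.......
...#......
#..#.#....
######.#..
#.......##
.##....#.#
.#....#..#
#..#.##...

Derivation:
Fill (4+0,3+0) = (4,3)
Fill (4+1,3+0) = (5,3)
Fill (4+1,3+1) = (5,4)
Fill (4+1,3+2) = (5,5)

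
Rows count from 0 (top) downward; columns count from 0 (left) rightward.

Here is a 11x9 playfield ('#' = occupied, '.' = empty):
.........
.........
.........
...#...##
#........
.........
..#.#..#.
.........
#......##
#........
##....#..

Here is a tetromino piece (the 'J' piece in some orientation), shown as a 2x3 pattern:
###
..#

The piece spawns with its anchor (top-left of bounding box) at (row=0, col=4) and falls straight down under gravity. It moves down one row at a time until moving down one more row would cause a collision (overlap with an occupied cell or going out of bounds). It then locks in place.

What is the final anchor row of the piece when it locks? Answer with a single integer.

Answer: 5

Derivation:
Spawn at (row=0, col=4). Try each row:
  row 0: fits
  row 1: fits
  row 2: fits
  row 3: fits
  row 4: fits
  row 5: fits
  row 6: blocked -> lock at row 5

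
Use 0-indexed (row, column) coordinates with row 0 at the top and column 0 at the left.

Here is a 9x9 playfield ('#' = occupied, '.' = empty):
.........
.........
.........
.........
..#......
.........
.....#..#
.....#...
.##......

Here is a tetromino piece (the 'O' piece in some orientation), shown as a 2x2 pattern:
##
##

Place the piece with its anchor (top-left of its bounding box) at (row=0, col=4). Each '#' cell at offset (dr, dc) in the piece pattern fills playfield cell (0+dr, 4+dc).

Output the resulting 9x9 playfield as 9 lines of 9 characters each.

Answer: ....##...
....##...
.........
.........
..#......
.........
.....#..#
.....#...
.##......

Derivation:
Fill (0+0,4+0) = (0,4)
Fill (0+0,4+1) = (0,5)
Fill (0+1,4+0) = (1,4)
Fill (0+1,4+1) = (1,5)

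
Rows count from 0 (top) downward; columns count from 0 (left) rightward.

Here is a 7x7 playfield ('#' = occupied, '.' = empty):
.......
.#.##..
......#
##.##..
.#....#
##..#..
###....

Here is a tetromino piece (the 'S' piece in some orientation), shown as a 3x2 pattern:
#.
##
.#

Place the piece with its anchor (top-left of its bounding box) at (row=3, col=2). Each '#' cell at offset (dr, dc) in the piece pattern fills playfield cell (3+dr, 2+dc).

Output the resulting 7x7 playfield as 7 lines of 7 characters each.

Answer: .......
.#.##..
......#
#####..
.###..#
##.##..
###....

Derivation:
Fill (3+0,2+0) = (3,2)
Fill (3+1,2+0) = (4,2)
Fill (3+1,2+1) = (4,3)
Fill (3+2,2+1) = (5,3)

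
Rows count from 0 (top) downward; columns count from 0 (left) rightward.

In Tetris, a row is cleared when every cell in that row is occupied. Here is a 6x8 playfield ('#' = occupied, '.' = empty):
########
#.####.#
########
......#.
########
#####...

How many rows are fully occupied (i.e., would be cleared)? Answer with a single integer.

Check each row:
  row 0: 0 empty cells -> FULL (clear)
  row 1: 2 empty cells -> not full
  row 2: 0 empty cells -> FULL (clear)
  row 3: 7 empty cells -> not full
  row 4: 0 empty cells -> FULL (clear)
  row 5: 3 empty cells -> not full
Total rows cleared: 3

Answer: 3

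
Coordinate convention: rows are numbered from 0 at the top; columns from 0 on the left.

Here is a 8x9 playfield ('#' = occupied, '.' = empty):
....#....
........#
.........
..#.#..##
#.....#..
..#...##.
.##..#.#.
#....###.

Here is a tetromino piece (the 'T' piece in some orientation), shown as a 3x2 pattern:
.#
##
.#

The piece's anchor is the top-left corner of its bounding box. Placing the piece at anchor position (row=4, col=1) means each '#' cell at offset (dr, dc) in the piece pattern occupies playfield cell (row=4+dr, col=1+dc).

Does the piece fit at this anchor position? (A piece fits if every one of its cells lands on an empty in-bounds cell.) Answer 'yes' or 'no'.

Check each piece cell at anchor (4, 1):
  offset (0,1) -> (4,2): empty -> OK
  offset (1,0) -> (5,1): empty -> OK
  offset (1,1) -> (5,2): occupied ('#') -> FAIL
  offset (2,1) -> (6,2): occupied ('#') -> FAIL
All cells valid: no

Answer: no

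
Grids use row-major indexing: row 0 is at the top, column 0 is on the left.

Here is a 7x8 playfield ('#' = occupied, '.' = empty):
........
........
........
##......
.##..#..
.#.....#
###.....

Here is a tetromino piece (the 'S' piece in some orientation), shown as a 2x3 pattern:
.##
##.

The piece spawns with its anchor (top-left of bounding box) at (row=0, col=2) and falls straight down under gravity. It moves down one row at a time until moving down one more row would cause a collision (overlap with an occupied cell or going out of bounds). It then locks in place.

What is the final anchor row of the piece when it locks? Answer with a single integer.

Answer: 2

Derivation:
Spawn at (row=0, col=2). Try each row:
  row 0: fits
  row 1: fits
  row 2: fits
  row 3: blocked -> lock at row 2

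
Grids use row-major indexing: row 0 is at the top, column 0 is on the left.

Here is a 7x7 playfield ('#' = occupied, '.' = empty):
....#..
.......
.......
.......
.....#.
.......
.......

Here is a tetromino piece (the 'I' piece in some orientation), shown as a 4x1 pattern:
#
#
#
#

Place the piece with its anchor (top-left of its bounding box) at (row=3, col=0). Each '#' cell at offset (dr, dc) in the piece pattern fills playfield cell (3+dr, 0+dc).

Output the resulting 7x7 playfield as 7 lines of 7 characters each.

Fill (3+0,0+0) = (3,0)
Fill (3+1,0+0) = (4,0)
Fill (3+2,0+0) = (5,0)
Fill (3+3,0+0) = (6,0)

Answer: ....#..
.......
.......
#......
#....#.
#......
#......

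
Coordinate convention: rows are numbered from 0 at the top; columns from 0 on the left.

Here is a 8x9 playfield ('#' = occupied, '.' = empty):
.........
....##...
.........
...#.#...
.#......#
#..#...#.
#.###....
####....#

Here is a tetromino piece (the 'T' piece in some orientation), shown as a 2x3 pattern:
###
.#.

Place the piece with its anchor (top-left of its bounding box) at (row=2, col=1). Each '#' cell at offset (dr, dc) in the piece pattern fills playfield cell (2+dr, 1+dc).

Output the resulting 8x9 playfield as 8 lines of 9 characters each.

Fill (2+0,1+0) = (2,1)
Fill (2+0,1+1) = (2,2)
Fill (2+0,1+2) = (2,3)
Fill (2+1,1+1) = (3,2)

Answer: .........
....##...
.###.....
..##.#...
.#......#
#..#...#.
#.###....
####....#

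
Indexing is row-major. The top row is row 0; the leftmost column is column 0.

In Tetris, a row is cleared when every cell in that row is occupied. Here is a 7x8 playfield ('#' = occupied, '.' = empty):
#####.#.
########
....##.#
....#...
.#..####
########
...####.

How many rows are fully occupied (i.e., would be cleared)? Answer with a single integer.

Check each row:
  row 0: 2 empty cells -> not full
  row 1: 0 empty cells -> FULL (clear)
  row 2: 5 empty cells -> not full
  row 3: 7 empty cells -> not full
  row 4: 3 empty cells -> not full
  row 5: 0 empty cells -> FULL (clear)
  row 6: 4 empty cells -> not full
Total rows cleared: 2

Answer: 2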